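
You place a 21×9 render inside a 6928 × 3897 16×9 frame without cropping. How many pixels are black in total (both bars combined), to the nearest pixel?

6428194 pixels

Since 2.333 > 1.778, the render is width-limited.
The render is 6928 × 9/21 ≈ 2969.1429 px tall.
Black = 3897 − 2969.1429 = 927.8571 px.
That's 927.8571 × 6928 ≈ 6428194 black pixels.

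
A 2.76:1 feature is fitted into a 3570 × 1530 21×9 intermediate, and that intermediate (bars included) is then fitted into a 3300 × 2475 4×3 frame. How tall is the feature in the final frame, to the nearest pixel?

First fit — 2.76:1 into 3570×1530 spans the width: 3570.00 × 1293.48.
Second fit — the 21×9 canvas into 3300×2475 spans the width: 3300.00 × 1414.29 (×0.9244 from 3570×1530).
The feature scales with it: height 1293.48 × 0.9244 ≈ 1195.65.

1196 px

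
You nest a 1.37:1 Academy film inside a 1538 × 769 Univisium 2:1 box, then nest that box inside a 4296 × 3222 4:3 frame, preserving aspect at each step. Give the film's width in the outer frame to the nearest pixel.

2943 px

First fit — 1.37:1 Academy into 1538×769 spans the height: 1053.53 × 769.00.
Second fit — the Univisium 2:1 canvas into 4296×3222 spans the width: 4296.00 × 2148.00 (×2.7932 from 1538×769).
The film scales with it: width 1053.53 × 2.7932 ≈ 2942.76.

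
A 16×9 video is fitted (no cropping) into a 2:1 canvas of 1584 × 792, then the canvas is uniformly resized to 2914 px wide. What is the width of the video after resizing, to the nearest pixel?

In the 1584×792 frame the video fills the height: width = 792 × 16/9 ≈ 1408.00 px.
Scaling 1584 → 2914 is ×1.8396, so the width becomes 1408.00 × 1.8396 ≈ 2590.22 px.

2590 px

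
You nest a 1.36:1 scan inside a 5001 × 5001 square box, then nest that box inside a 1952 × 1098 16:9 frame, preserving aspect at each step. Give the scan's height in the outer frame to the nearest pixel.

Inside the 5001×5001 canvas the scan is width-limited at 5001.00 × 3677.21.
The square canvas is height-limited in 1952×1098, giving 1098.00 × 1098.00; scale factor 0.2196.
The scan scales with it: height 3677.21 × 0.2196 ≈ 807.35.

807 px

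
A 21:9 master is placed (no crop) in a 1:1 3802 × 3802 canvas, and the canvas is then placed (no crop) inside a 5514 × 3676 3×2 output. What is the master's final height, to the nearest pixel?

First fit — 21:9 into 3802×3802 spans the width: 3802.00 × 1629.43.
1:1 in 5514×3676: fills the height, so the intermediate becomes 3676.00 × 3676.00 — a scale of ×0.9669.
So the master's height is 1629.43 × 0.9669 ≈ 1575.43.

1575 px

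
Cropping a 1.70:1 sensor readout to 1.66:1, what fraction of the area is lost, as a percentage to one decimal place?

2.4%

The height stays; only width is cut (since 1.66:1 is narrower than 1.70:1).
Area ratio = (1.660)/(1.700) = 97.65%; the remaining 2.35% is cropped out.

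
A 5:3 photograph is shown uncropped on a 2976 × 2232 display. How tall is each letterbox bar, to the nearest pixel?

223 px

5:3 (1.667) > 4:3 (1.333), so the photograph fills the width.
Content height = 2976 × 3/5 ≈ 1785.60 px.
Leftover height: 2232 − 1785.60 = 446.40 px → 223.20 each side.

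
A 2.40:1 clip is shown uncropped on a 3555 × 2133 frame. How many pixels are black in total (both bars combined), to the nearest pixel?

2.40:1 (2.400) > 5:3 (1.667), so the clip fills the width.
Content height = 3555 / 2.400 ≈ 1481.2500 px.
2133 − 1481.2500 = 651.7500 px of bars.
That's 651.7500 × 3555 ≈ 2316971 black pixels.

2316971 pixels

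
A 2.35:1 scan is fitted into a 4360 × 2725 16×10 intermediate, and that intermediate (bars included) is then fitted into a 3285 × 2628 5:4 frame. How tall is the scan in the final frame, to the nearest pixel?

First fit — 2.35:1 into 4360×2725 spans the width: 4360.00 × 1855.32.
16×10 in 3285×2628: fills the width, so the intermediate becomes 3285.00 × 2053.12 — a scale of ×0.7534.
So the scan's height is 1855.32 × 0.7534 ≈ 1397.87.

1398 px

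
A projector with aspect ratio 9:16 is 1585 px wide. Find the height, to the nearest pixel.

2818 px

Height = 1585 × 16/9 = 2817.78.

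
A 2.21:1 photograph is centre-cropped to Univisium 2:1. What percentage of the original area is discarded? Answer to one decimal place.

The height stays; only width is cut (since Univisium 2:1 is narrower than 2.21:1).
Fraction kept = (2.000)/(2.210) ≈ 90.50%, so 9.50% is lost.

9.5%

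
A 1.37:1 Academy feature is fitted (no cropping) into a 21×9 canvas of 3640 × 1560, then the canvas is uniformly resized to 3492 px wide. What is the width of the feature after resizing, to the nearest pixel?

In the 3640×1560 frame the feature fills the height: width = 1560 × 1.370 ≈ 2137.20 px.
Resizing to 3492 px wide multiplies everything by 0.9593: 2137.20 → 2050.30 px.

2050 px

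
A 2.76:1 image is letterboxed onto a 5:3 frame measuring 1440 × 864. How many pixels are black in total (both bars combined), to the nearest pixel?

2.76:1 is wider than 5:3, so it spans the full width.
Content height = 1440 / 2.760 ≈ 521.7391 px.
Leftover height: 864 − 521.7391 = 342.2609 px.
That's 342.2609 × 1440 ≈ 492856 black pixels.

492856 pixels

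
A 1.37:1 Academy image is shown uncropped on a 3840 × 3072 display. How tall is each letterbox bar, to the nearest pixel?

1.37:1 Academy is wider than 5:4, so it spans the full width.
Content height = 3840 / 1.370 ≈ 2802.92 px.
Black = 3072 − 2802.92 = 269.08 px, or 134.54 per bar.

135 px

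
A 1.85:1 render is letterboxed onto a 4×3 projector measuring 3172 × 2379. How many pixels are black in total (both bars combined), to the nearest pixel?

2107494 pixels

1.85:1 is wider than 4×3, so it spans the full width.
The render is 3172 / 1.850 ≈ 1714.5946 px tall.
Black = 2379 − 1714.5946 = 664.4054 px.
That's 664.4054 × 3172 ≈ 2107494 black pixels.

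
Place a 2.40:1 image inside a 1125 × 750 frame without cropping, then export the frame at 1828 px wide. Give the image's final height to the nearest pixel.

762 px

At 1125×750 the image is width-limited, so height = 1125 / 2.400 ≈ 468.75 px.
Resizing to 1828 px wide multiplies everything by 1.6249: 468.75 → 761.67 px.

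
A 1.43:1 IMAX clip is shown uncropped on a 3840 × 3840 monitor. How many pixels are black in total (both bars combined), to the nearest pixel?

1.43:1 IMAX is wider than 1:1, so it spans the full width.
Content height = 3840 / 1.430 ≈ 2685.3147 px.
Black = 3840 − 2685.3147 = 1154.6853 px.
Bar area = 1154.6853 × 3840 ≈ 4433992 px.

4433992 pixels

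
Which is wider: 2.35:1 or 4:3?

2.35 and 4:3 = 1.333; 2.35 > 1.333.

2.35:1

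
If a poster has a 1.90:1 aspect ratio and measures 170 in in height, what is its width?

At 1.90:1, 170 × 1.900 ≈ 323.

323 in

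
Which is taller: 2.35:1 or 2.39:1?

2.35:1

2.35 and 2.39; 2.39 > 2.35. The smaller width-to-height ratio is the taller frame.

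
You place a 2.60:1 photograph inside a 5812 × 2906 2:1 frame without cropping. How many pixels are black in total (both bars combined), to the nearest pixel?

3897617 pixels

2.60:1 (2.600) > 2:1 (2.000), so the photograph fills the width.
That makes the image 2235.3846 px tall (5812 / 2.600).
2906 − 2235.3846 = 670.6154 px of bars.
Bar area = 670.6154 × 5812 ≈ 3897617 px.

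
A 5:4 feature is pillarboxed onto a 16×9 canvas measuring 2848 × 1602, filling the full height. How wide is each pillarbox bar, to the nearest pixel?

423 px

Content width = 1602 × 5/4 ≈ 2002.50 px.
2848 − 2002.50 = 845.50 px of bars (422.75 each).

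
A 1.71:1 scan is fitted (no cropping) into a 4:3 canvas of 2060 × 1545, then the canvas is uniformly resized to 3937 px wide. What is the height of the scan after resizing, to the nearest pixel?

In the 2060×1545 frame the scan fills the width: height = 2060 / 1.710 ≈ 1204.68 px.
Resizing to 3937 px wide multiplies everything by 1.9112: 1204.68 → 2302.34 px.

2302 px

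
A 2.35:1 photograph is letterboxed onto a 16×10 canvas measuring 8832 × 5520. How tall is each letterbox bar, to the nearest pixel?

881 px

Since 2.350 > 1.600, the photograph is width-limited.
Content height = 8832 / 2.350 ≈ 3758.30 px.
Leftover height: 5520 − 3758.30 = 1761.70 px → 880.85 each side.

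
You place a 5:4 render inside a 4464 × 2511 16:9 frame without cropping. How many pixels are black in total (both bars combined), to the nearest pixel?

5:4 is narrower than 16:9, so it spans the full height.
The render is 2511 × 5/4 ≈ 3138.7500 px wide.
Leftover width: 4464 − 3138.7500 = 1325.2500 px.
That's 1325.2500 × 2511 ≈ 3327703 black pixels.

3327703 pixels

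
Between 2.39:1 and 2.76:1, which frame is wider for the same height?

2.76:1

2.39 and 2.76; 2.76 > 2.39.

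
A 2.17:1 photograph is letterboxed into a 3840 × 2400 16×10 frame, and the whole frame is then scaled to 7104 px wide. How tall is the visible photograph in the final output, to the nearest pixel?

In the 3840×2400 frame the photograph fills the width: height = 3840 / 2.170 ≈ 1769.59 px.
The frame scales by 7104/3840 = 1.8500; 1769.59 × 1.8500 ≈ 3273.73 px.

3274 px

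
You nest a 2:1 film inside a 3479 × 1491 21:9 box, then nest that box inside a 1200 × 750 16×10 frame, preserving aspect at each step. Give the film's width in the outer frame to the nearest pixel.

1029 px

2:1 in 3479×1491: fills the height, so the film is 2982.00 × 1491.00.
The 21:9 canvas is width-limited in 1200×750, giving 1200.00 × 514.29; scale factor 0.3449.
The film scales with it: width 2982.00 × 0.3449 ≈ 1028.57.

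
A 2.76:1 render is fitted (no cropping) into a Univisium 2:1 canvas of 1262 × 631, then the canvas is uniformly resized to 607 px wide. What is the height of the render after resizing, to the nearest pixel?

220 px

In the 1262×631 frame the render fills the width: height = 1262 / 2.760 ≈ 457.25 px.
The frame scales by 607/1262 = 0.4810; 457.25 × 0.4810 ≈ 219.93 px.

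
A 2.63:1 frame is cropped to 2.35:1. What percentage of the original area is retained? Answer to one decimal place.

2.35:1 is narrower than 2.63:1, so the crop keeps the full height and trims the width.
Fraction kept = (2.350)/(2.630) ≈ 89.35%.

89.4%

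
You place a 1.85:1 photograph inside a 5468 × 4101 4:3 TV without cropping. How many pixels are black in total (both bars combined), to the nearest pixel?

1.85:1 (1.850) > 4:3 (1.333), so the photograph fills the width.
That makes the image 2955.6757 px tall (5468 / 1.850).
Leftover height: 4101 − 2955.6757 = 1145.3243 px.
Across the 5468-px span: 1145.3243 × 5468 ≈ 6262633 px.

6262633 pixels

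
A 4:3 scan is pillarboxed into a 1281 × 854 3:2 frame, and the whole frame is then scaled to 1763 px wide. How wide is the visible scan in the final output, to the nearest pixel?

1567 px

At 1281×854 the scan is height-limited, so width = 854 × 4/3 ≈ 1138.67 px.
Resizing to 1763 px wide multiplies everything by 1.3763: 1138.67 → 1567.11 px.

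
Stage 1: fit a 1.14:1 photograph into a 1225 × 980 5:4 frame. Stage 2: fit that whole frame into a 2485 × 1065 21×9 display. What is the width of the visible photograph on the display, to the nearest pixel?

Inside the 1225×980 canvas the photograph is height-limited at 1117.20 × 980.00.
Second fit — the 5:4 canvas into 2485×1065 spans the height: 1331.25 × 1065.00 (×1.0867 from 1225×980).
So the photograph's width is 1117.20 × 1.0867 ≈ 1214.10.

1214 px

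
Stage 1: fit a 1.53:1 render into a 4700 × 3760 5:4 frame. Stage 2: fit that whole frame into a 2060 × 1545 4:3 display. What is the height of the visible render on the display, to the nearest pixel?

1.53:1 in 4700×3760: fills the width, so the render is 4700.00 × 3071.90.
The 5:4 canvas is height-limited in 2060×1545, giving 1931.25 × 1545.00; scale factor 0.4109.
Applying the same ×0.4109: 3071.90 → 1262.25.

1262 px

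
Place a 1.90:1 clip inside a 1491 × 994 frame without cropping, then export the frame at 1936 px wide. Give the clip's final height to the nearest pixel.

In the 1491×994 frame the clip fills the width: height = 1491 / 1.900 ≈ 784.74 px.
The frame scales by 1936/1491 = 1.2985; 784.74 × 1.2985 ≈ 1018.95 px.

1019 px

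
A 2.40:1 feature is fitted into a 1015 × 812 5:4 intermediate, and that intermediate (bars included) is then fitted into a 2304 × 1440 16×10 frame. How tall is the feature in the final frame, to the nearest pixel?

Inside the 1015×812 canvas the feature is width-limited at 1015.00 × 422.92.
5:4 in 2304×1440: fills the height, so the intermediate becomes 1800.00 × 1440.00 — a scale of ×1.7734.
Applying the same ×1.7734: 422.92 → 750.00.

750 px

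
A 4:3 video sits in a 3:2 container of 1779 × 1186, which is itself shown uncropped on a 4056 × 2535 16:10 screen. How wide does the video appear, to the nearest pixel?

3380 px

First fit — 4:3 into 1779×1186 spans the height: 1581.33 × 1186.00.
The 3:2 canvas is height-limited in 4056×2535, giving 3802.50 × 2535.00; scale factor 2.1374.
Applying the same ×2.1374: 1581.33 → 3380.00.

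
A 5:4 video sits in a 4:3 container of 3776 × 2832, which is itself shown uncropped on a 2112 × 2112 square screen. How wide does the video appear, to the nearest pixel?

1980 px

First fit — 5:4 into 3776×2832 spans the height: 3540.00 × 2832.00.
Second fit — the 4:3 canvas into 2112×2112 spans the width: 2112.00 × 1584.00 (×0.5593 from 3776×2832).
The video scales with it: width 3540.00 × 0.5593 ≈ 1980.00.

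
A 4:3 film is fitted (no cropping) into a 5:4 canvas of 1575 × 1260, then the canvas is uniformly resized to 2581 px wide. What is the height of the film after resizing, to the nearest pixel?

At 1575×1260 the film is width-limited, so height = 1575 × 3/4 ≈ 1181.25 px.
The frame scales by 2581/1575 = 1.6387; 1181.25 × 1.6387 ≈ 1935.75 px.

1936 px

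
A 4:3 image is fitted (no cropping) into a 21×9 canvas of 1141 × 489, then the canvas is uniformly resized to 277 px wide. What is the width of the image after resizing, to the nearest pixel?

158 px

Fitted into 1141×489, the image spans the height; its width is 489 × 4/3 ≈ 652.00 px.
Scaling 1141 → 277 is ×0.2428, so the width becomes 652.00 × 0.2428 ≈ 158.29 px.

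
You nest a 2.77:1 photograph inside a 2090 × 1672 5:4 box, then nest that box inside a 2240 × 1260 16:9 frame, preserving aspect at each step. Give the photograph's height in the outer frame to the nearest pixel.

569 px

2.77:1 in 2090×1672: fills the width, so the photograph is 2090.00 × 754.51.
5:4 in 2240×1260: fills the height, so the intermediate becomes 1575.00 × 1260.00 — a scale of ×0.7536.
Applying the same ×0.7536: 754.51 → 568.59.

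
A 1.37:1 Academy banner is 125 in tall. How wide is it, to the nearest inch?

125 × 1.370 = 171.25.

171 in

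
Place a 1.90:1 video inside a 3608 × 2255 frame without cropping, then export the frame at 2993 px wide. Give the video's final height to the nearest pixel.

In the 3608×2255 frame the video fills the width: height = 3608 / 1.900 ≈ 1898.95 px.
Resizing to 2993 px wide multiplies everything by 0.8295: 1898.95 → 1575.26 px.

1575 px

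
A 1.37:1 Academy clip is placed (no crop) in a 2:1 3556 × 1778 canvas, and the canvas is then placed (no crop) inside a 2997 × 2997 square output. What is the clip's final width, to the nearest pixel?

2053 px

Inside the 3556×1778 canvas the clip is height-limited at 2435.86 × 1778.00.
The 2:1 canvas is width-limited in 2997×2997, giving 2997.00 × 1498.50; scale factor 0.8428.
So the clip's width is 2435.86 × 0.8428 ≈ 2052.95.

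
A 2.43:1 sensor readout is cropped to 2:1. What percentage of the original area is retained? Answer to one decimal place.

2:1 is narrower than 2.43:1, so the crop keeps the full height and trims the width.
Fraction kept = (2.000)/(2.430) ≈ 82.30%.

82.3%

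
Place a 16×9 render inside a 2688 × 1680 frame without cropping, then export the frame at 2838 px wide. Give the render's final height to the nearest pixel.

1596 px

Fitted into 2688×1680, the render spans the width; its height is 2688 × 9/16 ≈ 1512.00 px.
Resizing to 2838 px wide multiplies everything by 1.0558: 1512.00 → 1596.38 px.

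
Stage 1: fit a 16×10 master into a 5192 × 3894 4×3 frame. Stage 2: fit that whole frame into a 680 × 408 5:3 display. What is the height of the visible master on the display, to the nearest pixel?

340 px

First fit — 16×10 into 5192×3894 spans the width: 5192.00 × 3245.00.
The 4×3 canvas is height-limited in 680×408, giving 544.00 × 408.00; scale factor 0.1048.
Applying the same ×0.1048: 3245.00 → 340.00.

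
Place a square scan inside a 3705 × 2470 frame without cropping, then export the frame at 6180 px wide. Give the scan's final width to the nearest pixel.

4120 px

At 3705×2470 the scan is height-limited, so width = 2470 × 1/1 ≈ 2470.00 px.
The frame scales by 6180/3705 = 1.6680; 2470.00 × 1.6680 ≈ 4120.00 px.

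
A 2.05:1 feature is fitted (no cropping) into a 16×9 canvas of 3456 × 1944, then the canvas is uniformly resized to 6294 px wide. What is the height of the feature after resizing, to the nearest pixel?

Fitted into 3456×1944, the feature spans the width; its height is 3456 / 2.050 ≈ 1685.85 px.
The frame scales by 6294/3456 = 1.8212; 1685.85 × 1.8212 ≈ 3070.24 px.

3070 px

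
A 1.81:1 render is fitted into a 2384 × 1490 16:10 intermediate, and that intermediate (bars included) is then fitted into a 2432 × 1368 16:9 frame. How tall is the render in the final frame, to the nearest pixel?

1209 px

1.81:1 in 2384×1490: fills the width, so the render is 2384.00 × 1317.13.
16:10 in 2432×1368: fills the height, so the intermediate becomes 2188.80 × 1368.00 — a scale of ×0.9181.
So the render's height is 1317.13 × 0.9181 ≈ 1209.28.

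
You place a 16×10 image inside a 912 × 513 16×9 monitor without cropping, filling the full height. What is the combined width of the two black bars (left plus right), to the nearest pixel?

91 px

The image is 513 × 16/10 ≈ 820.80 px wide.
Black = 912 − 820.80 = 91.20 px.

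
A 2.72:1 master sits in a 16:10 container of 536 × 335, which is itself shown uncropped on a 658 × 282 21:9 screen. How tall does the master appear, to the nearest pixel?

166 px

First fit — 2.72:1 into 536×335 spans the width: 536.00 × 197.06.
The 16:10 canvas is height-limited in 658×282, giving 451.20 × 282.00; scale factor 0.8418.
The master scales with it: height 197.06 × 0.8418 ≈ 165.88.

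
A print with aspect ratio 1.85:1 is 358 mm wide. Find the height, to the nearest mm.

Height = 358 / 1.850 = 193.51.

194 mm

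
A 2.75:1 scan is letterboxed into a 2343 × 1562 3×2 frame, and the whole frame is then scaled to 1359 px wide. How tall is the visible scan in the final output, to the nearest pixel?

494 px

Fitted into 2343×1562, the scan spans the width; its height is 2343 / 2.750 ≈ 852.00 px.
The frame scales by 1359/2343 = 0.5800; 852.00 × 0.5800 ≈ 494.18 px.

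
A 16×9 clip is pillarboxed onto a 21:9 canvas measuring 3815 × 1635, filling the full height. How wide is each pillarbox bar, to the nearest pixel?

454 px

The clip is 1635 × 16/9 ≈ 2906.67 px wide.
Black = 3815 − 2906.67 = 908.33 px, or 454.17 per bar.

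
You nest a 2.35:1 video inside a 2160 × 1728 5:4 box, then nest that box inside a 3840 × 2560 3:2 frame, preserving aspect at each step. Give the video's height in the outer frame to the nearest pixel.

1362 px

Inside the 2160×1728 canvas the video is width-limited at 2160.00 × 919.15.
The 5:4 canvas is height-limited in 3840×2560, giving 3200.00 × 2560.00; scale factor 1.4815.
Applying the same ×1.4815: 919.15 → 1361.70.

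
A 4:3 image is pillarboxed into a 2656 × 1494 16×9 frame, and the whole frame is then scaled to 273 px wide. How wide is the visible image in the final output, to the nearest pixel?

Fitted into 2656×1494, the image spans the height; its width is 1494 × 4/3 ≈ 1992.00 px.
The frame scales by 273/2656 = 0.1028; 1992.00 × 0.1028 ≈ 204.75 px.

205 px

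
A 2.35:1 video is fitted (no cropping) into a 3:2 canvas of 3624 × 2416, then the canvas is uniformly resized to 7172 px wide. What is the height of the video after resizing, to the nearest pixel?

3052 px

Fitted into 3624×2416, the video spans the width; its height is 3624 / 2.350 ≈ 1542.13 px.
The frame scales by 7172/3624 = 1.9790; 1542.13 × 1.9790 ≈ 3051.91 px.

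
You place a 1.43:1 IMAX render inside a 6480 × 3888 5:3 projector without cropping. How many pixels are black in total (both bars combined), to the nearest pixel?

3577582 pixels

Since 1.430 < 1.667, the render is height-limited.
That makes the image 5559.8400 px wide (3888 × 1.430).
Black = 6480 − 5559.8400 = 920.1600 px.
Across the 3888-px span: 920.1600 × 3888 ≈ 3577582 px.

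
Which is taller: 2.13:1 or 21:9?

2.13:1

2.13 and 21:9 = 2.333; 2.333 > 2.13. The smaller width-to-height ratio is the taller frame.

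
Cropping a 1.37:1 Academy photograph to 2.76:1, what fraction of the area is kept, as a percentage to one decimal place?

49.6%

The width stays; only height is cut (since 2.76:1 is wider than 1.37:1 Academy).
Fraction kept = (1.370)/(2.760) ≈ 49.64%.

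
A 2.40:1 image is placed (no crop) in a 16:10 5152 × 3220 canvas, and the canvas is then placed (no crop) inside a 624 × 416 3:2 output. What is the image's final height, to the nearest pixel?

260 px

First fit — 2.40:1 into 5152×3220 spans the width: 5152.00 × 2146.67.
16:10 in 624×416: fills the width, so the intermediate becomes 624.00 × 390.00 — a scale of ×0.1211.
Applying the same ×0.1211: 2146.67 → 260.00.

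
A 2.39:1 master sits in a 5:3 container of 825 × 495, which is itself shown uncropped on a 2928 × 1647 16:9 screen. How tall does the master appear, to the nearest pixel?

1149 px

2.39:1 in 825×495: fills the width, so the master is 825.00 × 345.19.
The 5:3 canvas is height-limited in 2928×1647, giving 2745.00 × 1647.00; scale factor 3.3273.
The master scales with it: height 345.19 × 3.3273 ≈ 1148.54.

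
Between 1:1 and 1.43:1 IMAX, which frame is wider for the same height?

1 and 1.43; 1.43 > 1.

1.43:1 IMAX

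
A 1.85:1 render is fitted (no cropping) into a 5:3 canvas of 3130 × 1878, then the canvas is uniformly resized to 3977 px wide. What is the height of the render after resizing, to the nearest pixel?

2150 px

Fitted into 3130×1878, the render spans the width; its height is 3130 / 1.850 ≈ 1691.89 px.
Scaling 3130 → 3977 is ×1.2706, so the height becomes 1691.89 × 1.2706 ≈ 2149.73 px.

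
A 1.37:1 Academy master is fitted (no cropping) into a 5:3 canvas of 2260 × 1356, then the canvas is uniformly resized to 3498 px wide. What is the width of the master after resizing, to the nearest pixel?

2875 px

In the 2260×1356 frame the master fills the height: width = 1356 × 1.370 ≈ 1857.72 px.
The frame scales by 3498/2260 = 1.5478; 1857.72 × 1.5478 ≈ 2875.36 px.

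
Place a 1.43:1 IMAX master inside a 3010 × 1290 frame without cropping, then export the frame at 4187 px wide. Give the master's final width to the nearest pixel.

At 3010×1290 the master is height-limited, so width = 1290 × 1.430 ≈ 1844.70 px.
Scaling 3010 → 4187 is ×1.3910, so the width becomes 1844.70 × 1.3910 ≈ 2566.03 px.

2566 px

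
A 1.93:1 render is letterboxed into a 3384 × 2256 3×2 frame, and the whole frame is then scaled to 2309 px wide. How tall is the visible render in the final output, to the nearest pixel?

1196 px

Fitted into 3384×2256, the render spans the width; its height is 3384 / 1.930 ≈ 1753.37 px.
Scaling 3384 → 2309 is ×0.6823, so the height becomes 1753.37 × 0.6823 ≈ 1196.37 px.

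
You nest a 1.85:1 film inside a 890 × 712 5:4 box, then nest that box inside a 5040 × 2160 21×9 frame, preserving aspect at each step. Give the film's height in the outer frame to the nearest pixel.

First fit — 1.85:1 into 890×712 spans the width: 890.00 × 481.08.
Second fit — the 5:4 canvas into 5040×2160 spans the height: 2700.00 × 2160.00 (×3.0337 from 890×712).
So the film's height is 481.08 × 3.0337 ≈ 1459.46.

1459 px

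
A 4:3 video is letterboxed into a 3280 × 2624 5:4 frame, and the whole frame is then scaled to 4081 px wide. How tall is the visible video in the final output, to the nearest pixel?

3061 px

Fitted into 3280×2624, the video spans the width; its height is 3280 × 3/4 ≈ 2460.00 px.
The frame scales by 4081/3280 = 1.2442; 2460.00 × 1.2442 ≈ 3060.75 px.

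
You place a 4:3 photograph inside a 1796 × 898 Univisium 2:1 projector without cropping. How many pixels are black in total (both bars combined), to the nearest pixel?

537603 pixels

4:3 (1.333) < Univisium 2:1 (2.000), so the photograph fills the height.
That makes the image 1197.3333 px wide (898 × 4/3).
Leftover width: 1796 − 1197.3333 = 598.6667 px.
Bar area = 598.6667 × 898 ≈ 537603 px.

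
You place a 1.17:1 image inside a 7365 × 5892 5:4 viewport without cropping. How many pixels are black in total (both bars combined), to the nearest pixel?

2777253 pixels

1.17:1 (1.170) < 5:4 (1.250), so the image fills the height.
The image is 5892 × 1.170 ≈ 6893.6400 px wide.
7365 − 6893.6400 = 471.3600 px of bars.
That's 471.3600 × 5892 ≈ 2777253 black pixels.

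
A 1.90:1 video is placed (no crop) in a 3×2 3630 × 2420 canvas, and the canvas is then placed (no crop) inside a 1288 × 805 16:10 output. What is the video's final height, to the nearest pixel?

First fit — 1.90:1 into 3630×2420 spans the width: 3630.00 × 1910.53.
3×2 in 1288×805: fills the height, so the intermediate becomes 1207.50 × 805.00 — a scale of ×0.3326.
So the video's height is 1910.53 × 0.3326 ≈ 635.53.

636 px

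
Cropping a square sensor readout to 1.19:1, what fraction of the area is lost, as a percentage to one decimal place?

Going from square to 1.19:1 means cutting height while keeping width.
(1.000)/(1.190) ≈ 0.840 of the area survives, leaving 15.97% discarded.

16.0%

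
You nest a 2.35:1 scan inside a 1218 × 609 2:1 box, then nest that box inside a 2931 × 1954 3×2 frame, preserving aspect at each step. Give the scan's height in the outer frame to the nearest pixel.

1247 px

First fit — 2.35:1 into 1218×609 spans the width: 1218.00 × 518.30.
Second fit — the 2:1 canvas into 2931×1954 spans the width: 2931.00 × 1465.50 (×2.4064 from 1218×609).
The scan scales with it: height 518.30 × 2.4064 ≈ 1247.23.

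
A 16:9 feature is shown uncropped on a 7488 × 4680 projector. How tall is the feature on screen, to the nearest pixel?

16:9 is wider than 16×10, so it spans the full width.
The feature is 7488 × 9/16 ≈ 4212.00 px tall.

4212 px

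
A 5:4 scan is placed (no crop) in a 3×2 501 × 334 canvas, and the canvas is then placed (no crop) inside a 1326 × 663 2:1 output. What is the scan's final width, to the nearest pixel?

Inside the 501×334 canvas the scan is height-limited at 417.50 × 334.00.
The 3×2 canvas is height-limited in 1326×663, giving 994.50 × 663.00; scale factor 1.9850.
So the scan's width is 417.50 × 1.9850 ≈ 828.75.

829 px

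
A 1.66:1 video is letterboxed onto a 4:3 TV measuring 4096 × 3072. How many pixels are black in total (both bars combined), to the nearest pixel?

2476155 pixels

1.66:1 (1.660) > 4:3 (1.333), so the video fills the width.
The video is 4096 / 1.660 ≈ 2467.4699 px tall.
3072 − 2467.4699 = 604.5301 px of bars.
Across the 4096-px span: 604.5301 × 4096 ≈ 2476155 px.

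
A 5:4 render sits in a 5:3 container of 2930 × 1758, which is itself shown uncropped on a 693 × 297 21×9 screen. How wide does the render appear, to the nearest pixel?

First fit — 5:4 into 2930×1758 spans the height: 2197.50 × 1758.00.
The 5:3 canvas is height-limited in 693×297, giving 495.00 × 297.00; scale factor 0.1689.
Applying the same ×0.1689: 2197.50 → 371.25.

371 px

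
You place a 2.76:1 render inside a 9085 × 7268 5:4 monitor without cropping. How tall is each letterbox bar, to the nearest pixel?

Since 2.760 > 1.250, the render is width-limited.
The render is 9085 / 2.760 ≈ 3291.67 px tall.
Black = 7268 − 3291.67 = 3976.33 px, or 1988.17 per bar.

1988 px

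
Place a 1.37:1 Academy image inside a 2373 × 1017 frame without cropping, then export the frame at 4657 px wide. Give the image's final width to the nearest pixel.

2734 px

Fitted into 2373×1017, the image spans the height; its width is 1017 × 1.370 ≈ 1393.29 px.
Scaling 2373 → 4657 is ×1.9625, so the width becomes 1393.29 × 1.9625 ≈ 2734.32 px.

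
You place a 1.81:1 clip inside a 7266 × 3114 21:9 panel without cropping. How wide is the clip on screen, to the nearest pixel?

5636 px

1.81:1 (1.810) < 21:9 (2.333), so the clip fills the height.
That makes the image 5636.34 px wide (3114 × 1.810).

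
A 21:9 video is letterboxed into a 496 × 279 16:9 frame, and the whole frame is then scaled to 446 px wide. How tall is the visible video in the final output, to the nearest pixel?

191 px

Fitted into 496×279, the video spans the width; its height is 496 × 9/21 ≈ 212.57 px.
Resizing to 446 px wide multiplies everything by 0.8992: 212.57 → 191.14 px.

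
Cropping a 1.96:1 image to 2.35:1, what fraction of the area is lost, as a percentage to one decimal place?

2.35:1 is wider than 1.96:1, so the crop keeps the full width and trims the height.
(1.960)/(2.350) ≈ 0.834 of the area survives, leaving 16.60% discarded.

16.6%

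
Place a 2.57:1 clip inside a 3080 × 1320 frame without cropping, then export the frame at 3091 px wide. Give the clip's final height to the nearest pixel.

Fitted into 3080×1320, the clip spans the width; its height is 3080 / 2.570 ≈ 1198.44 px.
Scaling 3080 → 3091 is ×1.0036, so the height becomes 1198.44 × 1.0036 ≈ 1202.72 px.

1203 px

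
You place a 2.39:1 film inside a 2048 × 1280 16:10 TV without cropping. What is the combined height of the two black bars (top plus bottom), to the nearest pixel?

2.39:1 is wider than 16:10, so it spans the full width.
Content height = 2048 / 2.390 ≈ 856.90 px.
Leftover height: 1280 − 856.90 = 423.10 px.

423 px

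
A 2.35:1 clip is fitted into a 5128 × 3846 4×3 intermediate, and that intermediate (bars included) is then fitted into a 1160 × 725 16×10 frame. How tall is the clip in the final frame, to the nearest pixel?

Inside the 5128×3846 canvas the clip is width-limited at 5128.00 × 2182.13.
The 4×3 canvas is height-limited in 1160×725, giving 966.67 × 725.00; scale factor 0.1885.
The clip scales with it: height 2182.13 × 0.1885 ≈ 411.35.

411 px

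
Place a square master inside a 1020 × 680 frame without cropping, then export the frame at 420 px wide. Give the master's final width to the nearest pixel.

In the 1020×680 frame the master fills the height: width = 680 × 1/1 ≈ 680.00 px.
The frame scales by 420/1020 = 0.4118; 680.00 × 0.4118 ≈ 280.00 px.

280 px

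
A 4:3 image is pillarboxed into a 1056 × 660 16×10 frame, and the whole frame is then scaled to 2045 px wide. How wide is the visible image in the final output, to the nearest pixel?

1704 px

At 1056×660 the image is height-limited, so width = 660 × 4/3 ≈ 880.00 px.
The frame scales by 2045/1056 = 1.9366; 880.00 × 1.9366 ≈ 1704.17 px.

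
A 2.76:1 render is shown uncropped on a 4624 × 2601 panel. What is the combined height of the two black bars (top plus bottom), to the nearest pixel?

926 px

2.76:1 is wider than 16×9, so it spans the full width.
That makes the image 1675.36 px tall (4624 / 2.760).
Leftover height: 2601 − 1675.36 = 925.64 px.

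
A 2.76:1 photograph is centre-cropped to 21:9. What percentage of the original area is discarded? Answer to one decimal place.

15.5%

Going from 2.76:1 to 21:9 means cutting width while keeping height.
Area ratio = (2.333)/(2.760) = 84.54%; the remaining 15.46% is cropped out.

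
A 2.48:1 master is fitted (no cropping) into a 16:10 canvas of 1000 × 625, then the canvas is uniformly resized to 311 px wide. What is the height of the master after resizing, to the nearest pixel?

At 1000×625 the master is width-limited, so height = 1000 / 2.480 ≈ 403.23 px.
The frame scales by 311/1000 = 0.3110; 403.23 × 0.3110 ≈ 125.40 px.

125 px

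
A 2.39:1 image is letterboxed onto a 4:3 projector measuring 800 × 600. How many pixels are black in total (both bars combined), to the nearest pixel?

2.39:1 is wider than 4:3, so it spans the full width.
The image is 800 / 2.390 ≈ 334.7280 px tall.
Leftover height: 600 − 334.7280 = 265.2720 px.
Bar area = 265.2720 × 800 ≈ 212218 px.

212218 pixels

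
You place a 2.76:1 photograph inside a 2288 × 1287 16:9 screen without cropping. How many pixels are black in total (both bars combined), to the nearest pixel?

2.76:1 (2.760) > 16:9 (1.778), so the photograph fills the width.
The photograph is 2288 / 2.760 ≈ 828.9855 px tall.
Black = 1287 − 828.9855 = 458.0145 px.
Bar area = 458.0145 × 2288 ≈ 1047937 px.

1047937 pixels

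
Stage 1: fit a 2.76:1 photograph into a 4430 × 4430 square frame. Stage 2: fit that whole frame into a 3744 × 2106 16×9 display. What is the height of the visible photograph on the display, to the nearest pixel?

763 px

2.76:1 in 4430×4430: fills the width, so the photograph is 4430.00 × 1605.07.
Second fit — the square canvas into 3744×2106 spans the height: 2106.00 × 2106.00 (×0.4754 from 4430×4430).
Applying the same ×0.4754: 1605.07 → 763.04.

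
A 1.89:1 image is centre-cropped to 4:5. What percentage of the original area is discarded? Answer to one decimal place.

57.7%

4:5 is narrower than 1.89:1, so the crop keeps the full height and trims the width.
Area ratio = (0.800)/(1.890) = 42.33%; the remaining 57.67% is cropped out.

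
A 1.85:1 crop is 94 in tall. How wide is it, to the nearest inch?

At 1.85:1, 94 × 1.850 ≈ 173.90.

174 in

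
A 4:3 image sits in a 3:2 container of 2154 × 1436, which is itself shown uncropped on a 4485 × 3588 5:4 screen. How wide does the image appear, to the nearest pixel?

Inside the 2154×1436 canvas the image is height-limited at 1914.67 × 1436.00.
Second fit — the 3:2 canvas into 4485×3588 spans the width: 4485.00 × 2990.00 (×2.0822 from 2154×1436).
Applying the same ×2.0822: 1914.67 → 3986.67.

3987 px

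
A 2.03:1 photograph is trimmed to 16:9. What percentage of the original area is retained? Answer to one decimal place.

16:9 is narrower than 2.03:1, so the crop keeps the full height and trims the width.
Area ratio = (1.778)/(2.030) = 87.58% retained.

87.6%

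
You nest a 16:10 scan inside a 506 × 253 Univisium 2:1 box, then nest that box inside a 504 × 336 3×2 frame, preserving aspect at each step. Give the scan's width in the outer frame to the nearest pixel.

403 px

Inside the 506×253 canvas the scan is height-limited at 404.80 × 253.00.
The Univisium 2:1 canvas is width-limited in 504×336, giving 504.00 × 252.00; scale factor 0.9960.
So the scan's width is 404.80 × 0.9960 ≈ 403.20.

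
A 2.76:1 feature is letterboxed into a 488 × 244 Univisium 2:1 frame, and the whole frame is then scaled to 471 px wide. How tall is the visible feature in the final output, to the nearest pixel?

171 px

At 488×244 the feature is width-limited, so height = 488 / 2.760 ≈ 176.81 px.
Resizing to 471 px wide multiplies everything by 0.9652: 176.81 → 170.65 px.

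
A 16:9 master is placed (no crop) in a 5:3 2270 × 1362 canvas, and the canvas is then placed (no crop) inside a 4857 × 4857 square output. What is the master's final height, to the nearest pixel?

2732 px

First fit — 16:9 into 2270×1362 spans the width: 2270.00 × 1276.88.
Second fit — the 5:3 canvas into 4857×4857 spans the width: 4857.00 × 2914.20 (×2.1396 from 2270×1362).
The master scales with it: height 1276.88 × 2.1396 ≈ 2732.06.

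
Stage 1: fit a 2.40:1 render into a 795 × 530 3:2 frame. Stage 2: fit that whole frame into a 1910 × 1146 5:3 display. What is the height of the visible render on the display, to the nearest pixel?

716 px

2.40:1 in 795×530: fills the width, so the render is 795.00 × 331.25.
The 3:2 canvas is height-limited in 1910×1146, giving 1719.00 × 1146.00; scale factor 2.1623.
The render scales with it: height 331.25 × 2.1623 ≈ 716.25.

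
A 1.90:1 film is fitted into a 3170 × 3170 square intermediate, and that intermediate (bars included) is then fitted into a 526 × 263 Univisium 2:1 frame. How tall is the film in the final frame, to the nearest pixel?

Inside the 3170×3170 canvas the film is width-limited at 3170.00 × 1668.42.
The square canvas is height-limited in 526×263, giving 263.00 × 263.00; scale factor 0.0830.
The film scales with it: height 1668.42 × 0.0830 ≈ 138.42.

138 px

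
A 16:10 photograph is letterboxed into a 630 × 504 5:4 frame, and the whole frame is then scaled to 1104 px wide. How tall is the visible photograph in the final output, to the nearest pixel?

690 px

Fitted into 630×504, the photograph spans the width; its height is 630 × 10/16 ≈ 393.75 px.
The frame scales by 1104/630 = 1.7524; 393.75 × 1.7524 ≈ 690.00 px.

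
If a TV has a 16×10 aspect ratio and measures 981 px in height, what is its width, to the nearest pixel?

1570 px

Width = 981 × 16/10 = 1569.60.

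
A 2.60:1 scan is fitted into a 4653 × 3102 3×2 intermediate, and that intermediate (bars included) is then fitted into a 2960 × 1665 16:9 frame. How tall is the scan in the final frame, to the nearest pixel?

2.60:1 in 4653×3102: fills the width, so the scan is 4653.00 × 1789.62.
Second fit — the 3×2 canvas into 2960×1665 spans the height: 2497.50 × 1665.00 (×0.5368 from 4653×3102).
So the scan's height is 1789.62 × 0.5368 ≈ 960.58.

961 px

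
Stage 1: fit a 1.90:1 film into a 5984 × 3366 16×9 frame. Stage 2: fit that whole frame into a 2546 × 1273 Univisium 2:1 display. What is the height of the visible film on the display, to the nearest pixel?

1191 px

First fit — 1.90:1 into 5984×3366 spans the width: 5984.00 × 3149.47.
16×9 in 2546×1273: fills the height, so the intermediate becomes 2263.11 × 1273.00 — a scale of ×0.3782.
Applying the same ×0.3782: 3149.47 → 1191.11.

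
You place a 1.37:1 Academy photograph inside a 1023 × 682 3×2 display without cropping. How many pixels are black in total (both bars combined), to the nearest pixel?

1.37:1 Academy (1.370) < 3×2 (1.500), so the photograph fills the height.
The photograph is 682 × 1.370 ≈ 934.3400 px wide.
1023 − 934.3400 = 88.6600 px of bars.
Across the 682-px span: 88.6600 × 682 ≈ 60466 px.

60466 pixels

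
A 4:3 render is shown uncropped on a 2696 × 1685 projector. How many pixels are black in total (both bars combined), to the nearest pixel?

4:3 (1.333) < 16×10 (1.600), so the render fills the height.
Content width = 1685 × 4/3 ≈ 2246.6667 px.
2696 − 2246.6667 = 449.3333 px of bars.
Bar area = 449.3333 × 1685 ≈ 757127 px.

757127 pixels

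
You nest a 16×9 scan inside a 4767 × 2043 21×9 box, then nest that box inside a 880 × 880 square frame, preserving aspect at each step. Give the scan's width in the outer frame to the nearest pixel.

Inside the 4767×2043 canvas the scan is height-limited at 3632.00 × 2043.00.
Second fit — the 21×9 canvas into 880×880 spans the width: 880.00 × 377.14 (×0.1846 from 4767×2043).
The scan scales with it: width 3632.00 × 0.1846 ≈ 670.48.

670 px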